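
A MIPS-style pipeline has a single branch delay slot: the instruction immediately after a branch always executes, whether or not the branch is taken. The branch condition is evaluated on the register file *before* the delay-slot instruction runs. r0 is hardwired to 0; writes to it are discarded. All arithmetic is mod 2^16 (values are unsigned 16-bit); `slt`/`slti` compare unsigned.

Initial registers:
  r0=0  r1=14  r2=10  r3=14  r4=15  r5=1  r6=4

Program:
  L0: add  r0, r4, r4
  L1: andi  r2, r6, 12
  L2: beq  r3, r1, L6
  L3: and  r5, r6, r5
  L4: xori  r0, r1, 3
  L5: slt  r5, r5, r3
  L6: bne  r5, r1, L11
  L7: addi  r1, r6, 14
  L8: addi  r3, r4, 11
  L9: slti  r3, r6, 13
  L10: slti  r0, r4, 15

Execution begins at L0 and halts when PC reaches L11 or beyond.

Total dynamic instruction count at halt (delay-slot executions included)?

6

[0] add  r0, r4, r4  →  {r0:0, r1:14, r2:10, r3:14, r4:15, r5:1, r6:4}
[1] andi  r2, r6, 12  →  {r0:0, r1:14, r2:4, r3:14, r4:15, r5:1, r6:4}
[2] beq  r3, r1, L6  →  {r0:0, r1:14, r2:4, r3:14, r4:15, r5:1, r6:4}  ⟨branch taken⟩
[3] and  r5, r6, r5  →  {r0:0, r1:14, r2:4, r3:14, r4:15, r5:0, r6:4}
[6] bne  r5, r1, L11  →  {r0:0, r1:14, r2:4, r3:14, r4:15, r5:0, r6:4}  ⟨branch taken⟩
[7] addi  r1, r6, 14  →  {r0:0, r1:18, r2:4, r3:14, r4:15, r5:0, r6:4}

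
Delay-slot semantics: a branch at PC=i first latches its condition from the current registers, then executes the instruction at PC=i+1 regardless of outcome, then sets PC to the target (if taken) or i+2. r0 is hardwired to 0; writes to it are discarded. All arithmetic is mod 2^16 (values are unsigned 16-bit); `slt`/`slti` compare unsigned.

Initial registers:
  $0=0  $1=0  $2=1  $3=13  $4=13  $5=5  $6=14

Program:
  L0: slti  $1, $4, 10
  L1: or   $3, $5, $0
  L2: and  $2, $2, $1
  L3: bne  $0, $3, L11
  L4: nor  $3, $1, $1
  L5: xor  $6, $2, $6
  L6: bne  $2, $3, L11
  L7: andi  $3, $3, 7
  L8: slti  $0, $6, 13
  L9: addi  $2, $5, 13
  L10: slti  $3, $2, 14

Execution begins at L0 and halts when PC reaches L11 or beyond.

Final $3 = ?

65535

[0] slti  $1, $4, 10  →  {$0:0, $1:0, $2:1, $3:13, $4:13, $5:5, $6:14}
[1] or   $3, $5, $0  →  {$0:0, $1:0, $2:1, $3:5, $4:13, $5:5, $6:14}
[2] and  $2, $2, $1  →  {$0:0, $1:0, $2:0, $3:5, $4:13, $5:5, $6:14}
[3] bne  $0, $3, L11  →  {$0:0, $1:0, $2:0, $3:5, $4:13, $5:5, $6:14}  ⟨branch taken⟩
[4] nor  $3, $1, $1  →  {$0:0, $1:0, $2:0, $3:65535, $4:13, $5:5, $6:14}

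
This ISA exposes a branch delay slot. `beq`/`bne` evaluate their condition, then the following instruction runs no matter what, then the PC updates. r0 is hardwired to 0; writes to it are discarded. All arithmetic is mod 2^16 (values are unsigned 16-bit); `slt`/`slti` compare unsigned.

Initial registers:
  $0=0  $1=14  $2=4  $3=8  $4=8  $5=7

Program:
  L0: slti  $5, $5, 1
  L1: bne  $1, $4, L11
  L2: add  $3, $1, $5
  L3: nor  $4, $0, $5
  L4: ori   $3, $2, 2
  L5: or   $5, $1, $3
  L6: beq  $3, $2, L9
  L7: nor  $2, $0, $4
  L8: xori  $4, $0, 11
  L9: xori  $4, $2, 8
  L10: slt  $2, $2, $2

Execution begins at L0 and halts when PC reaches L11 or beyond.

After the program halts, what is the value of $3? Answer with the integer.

PC=0  slti  $5, $5, 1        | $0=0 $1=14 $2=4 $3=8 $4=8 $5=0
PC=1  bne  $1, $4, L11       | $0=0 $1=14 $2=4 $3=8 $4=8 $5=0  [TAKEN]
PC=2  add  $3, $1, $5        | $0=0 $1=14 $2=4 $3=14 $4=8 $5=0

14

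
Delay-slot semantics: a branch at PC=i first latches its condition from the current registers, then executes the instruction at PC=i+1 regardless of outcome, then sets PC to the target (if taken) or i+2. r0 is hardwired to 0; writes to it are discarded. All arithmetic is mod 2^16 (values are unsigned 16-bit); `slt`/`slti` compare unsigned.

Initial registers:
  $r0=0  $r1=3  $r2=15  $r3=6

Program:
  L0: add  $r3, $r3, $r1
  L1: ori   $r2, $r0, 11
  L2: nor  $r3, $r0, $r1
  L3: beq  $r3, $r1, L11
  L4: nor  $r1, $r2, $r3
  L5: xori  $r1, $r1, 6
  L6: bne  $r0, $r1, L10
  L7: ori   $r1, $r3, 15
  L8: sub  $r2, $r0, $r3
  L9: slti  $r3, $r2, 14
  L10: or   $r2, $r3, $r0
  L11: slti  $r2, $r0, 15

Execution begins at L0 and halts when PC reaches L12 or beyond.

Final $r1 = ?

PC=0  add  $r3, $r3, $r1     | $r0=0 $r1=3 $r2=15 $r3=9
PC=1  ori   $r2, $r0, 11     | $r0=0 $r1=3 $r2=11 $r3=9
PC=2  nor  $r3, $r0, $r1     | $r0=0 $r1=3 $r2=11 $r3=65532
PC=3  beq  $r3, $r1, L11     | $r0=0 $r1=3 $r2=11 $r3=65532  [not taken]
PC=4  nor  $r1, $r2, $r3     | $r0=0 $r1=0 $r2=11 $r3=65532
PC=5  xori  $r1, $r1, 6      | $r0=0 $r1=6 $r2=11 $r3=65532
PC=6  bne  $r0, $r1, L10     | $r0=0 $r1=6 $r2=11 $r3=65532  [TAKEN]
PC=7  ori   $r1, $r3, 15     | $r0=0 $r1=65535 $r2=11 $r3=65532
PC=10 or   $r2, $r3, $r0     | $r0=0 $r1=65535 $r2=65532 $r3=65532
PC=11 slti  $r2, $r0, 15     | $r0=0 $r1=65535 $r2=1 $r3=65532

65535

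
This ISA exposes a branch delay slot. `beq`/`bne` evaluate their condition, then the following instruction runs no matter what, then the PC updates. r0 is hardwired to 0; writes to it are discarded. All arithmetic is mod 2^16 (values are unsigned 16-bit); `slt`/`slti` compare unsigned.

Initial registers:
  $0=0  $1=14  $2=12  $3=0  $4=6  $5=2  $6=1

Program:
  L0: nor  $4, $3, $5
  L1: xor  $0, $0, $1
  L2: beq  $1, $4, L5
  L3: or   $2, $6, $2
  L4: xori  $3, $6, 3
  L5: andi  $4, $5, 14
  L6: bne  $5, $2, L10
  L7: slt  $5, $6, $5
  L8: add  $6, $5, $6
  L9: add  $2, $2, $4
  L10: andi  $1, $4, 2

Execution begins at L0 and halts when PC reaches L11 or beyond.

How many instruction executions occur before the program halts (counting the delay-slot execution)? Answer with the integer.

#0 nor  $4, $3, $5 ; 0/14/12/0/65533/2/1
#1 xor  $0, $0, $1 ; 0/14/12/0/65533/2/1
#2 beq  $1, $4, L5 ; 0/14/12/0/65533/2/1 ; →fallthru
#3 or   $2, $6, $2 ; 0/14/13/0/65533/2/1
#4 xori  $3, $6, 3 ; 0/14/13/2/65533/2/1
#5 andi  $4, $5, 14 ; 0/14/13/2/2/2/1
#6 bne  $5, $2, L10 ; 0/14/13/2/2/2/1 ; →target
#7 slt  $5, $6, $5 ; 0/14/13/2/2/1/1
#10 andi  $1, $4, 2 ; 0/2/13/2/2/1/1

9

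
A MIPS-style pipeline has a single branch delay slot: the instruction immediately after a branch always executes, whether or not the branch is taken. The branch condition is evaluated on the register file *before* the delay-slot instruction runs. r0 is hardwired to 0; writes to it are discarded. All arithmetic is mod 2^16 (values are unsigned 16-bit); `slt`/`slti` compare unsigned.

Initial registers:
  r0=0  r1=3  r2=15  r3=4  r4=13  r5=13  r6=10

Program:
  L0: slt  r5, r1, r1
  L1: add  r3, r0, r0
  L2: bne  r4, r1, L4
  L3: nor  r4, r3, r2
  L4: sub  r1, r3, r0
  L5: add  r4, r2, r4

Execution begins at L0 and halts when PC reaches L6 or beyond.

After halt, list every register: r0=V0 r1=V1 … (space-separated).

r0=0 r1=0 r2=15 r3=0 r4=65535 r5=0 r6=10

  step pc=0: slt  r5, r1, r1  regs=(0,3,15,4,13,0,10)
  step pc=1: add  r3, r0, r0  regs=(0,3,15,0,13,0,10)
  step pc=2: bne  r4, r1, L4  cond=T  regs=(0,3,15,0,13,0,10)
  step pc=3: nor  r4, r3, r2  regs=(0,3,15,0,65520,0,10)
  step pc=4: sub  r1, r3, r0  regs=(0,0,15,0,65520,0,10)
  step pc=5: add  r4, r2, r4  regs=(0,0,15,0,65535,0,10)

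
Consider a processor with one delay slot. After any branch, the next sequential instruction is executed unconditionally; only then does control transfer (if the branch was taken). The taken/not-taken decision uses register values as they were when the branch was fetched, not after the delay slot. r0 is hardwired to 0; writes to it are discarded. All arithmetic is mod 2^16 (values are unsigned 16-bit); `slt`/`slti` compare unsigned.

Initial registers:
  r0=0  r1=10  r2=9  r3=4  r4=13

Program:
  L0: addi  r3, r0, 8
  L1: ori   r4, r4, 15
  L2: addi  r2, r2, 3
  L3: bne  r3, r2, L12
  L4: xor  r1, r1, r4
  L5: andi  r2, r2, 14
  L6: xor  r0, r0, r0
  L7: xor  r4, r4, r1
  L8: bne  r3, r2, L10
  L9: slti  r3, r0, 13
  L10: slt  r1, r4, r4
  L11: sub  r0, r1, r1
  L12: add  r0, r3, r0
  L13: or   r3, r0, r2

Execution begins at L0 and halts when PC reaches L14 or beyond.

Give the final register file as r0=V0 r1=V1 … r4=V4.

r0=0 r1=5 r2=12 r3=12 r4=15

[0] addi  r3, r0, 8  →  {r0:0, r1:10, r2:9, r3:8, r4:13}
[1] ori   r4, r4, 15  →  {r0:0, r1:10, r2:9, r3:8, r4:15}
[2] addi  r2, r2, 3  →  {r0:0, r1:10, r2:12, r3:8, r4:15}
[3] bne  r3, r2, L12  →  {r0:0, r1:10, r2:12, r3:8, r4:15}  ⟨branch taken⟩
[4] xor  r1, r1, r4  →  {r0:0, r1:5, r2:12, r3:8, r4:15}
[12] add  r0, r3, r0  →  {r0:0, r1:5, r2:12, r3:8, r4:15}
[13] or   r3, r0, r2  →  {r0:0, r1:5, r2:12, r3:12, r4:15}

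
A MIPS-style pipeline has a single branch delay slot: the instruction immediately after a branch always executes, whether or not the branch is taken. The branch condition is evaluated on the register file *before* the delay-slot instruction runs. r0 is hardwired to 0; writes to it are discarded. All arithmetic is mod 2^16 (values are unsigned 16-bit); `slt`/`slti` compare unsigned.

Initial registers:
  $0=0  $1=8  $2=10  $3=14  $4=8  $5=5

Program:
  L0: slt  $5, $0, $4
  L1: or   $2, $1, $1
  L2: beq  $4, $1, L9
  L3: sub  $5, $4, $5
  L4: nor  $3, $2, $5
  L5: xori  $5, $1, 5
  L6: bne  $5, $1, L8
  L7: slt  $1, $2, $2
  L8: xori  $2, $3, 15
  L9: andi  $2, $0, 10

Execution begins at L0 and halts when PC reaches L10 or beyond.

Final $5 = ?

#0 slt  $5, $0, $4 ; 0/8/10/14/8/1
#1 or   $2, $1, $1 ; 0/8/8/14/8/1
#2 beq  $4, $1, L9 ; 0/8/8/14/8/1 ; →target
#3 sub  $5, $4, $5 ; 0/8/8/14/8/7
#9 andi  $2, $0, 10 ; 0/8/0/14/8/7

7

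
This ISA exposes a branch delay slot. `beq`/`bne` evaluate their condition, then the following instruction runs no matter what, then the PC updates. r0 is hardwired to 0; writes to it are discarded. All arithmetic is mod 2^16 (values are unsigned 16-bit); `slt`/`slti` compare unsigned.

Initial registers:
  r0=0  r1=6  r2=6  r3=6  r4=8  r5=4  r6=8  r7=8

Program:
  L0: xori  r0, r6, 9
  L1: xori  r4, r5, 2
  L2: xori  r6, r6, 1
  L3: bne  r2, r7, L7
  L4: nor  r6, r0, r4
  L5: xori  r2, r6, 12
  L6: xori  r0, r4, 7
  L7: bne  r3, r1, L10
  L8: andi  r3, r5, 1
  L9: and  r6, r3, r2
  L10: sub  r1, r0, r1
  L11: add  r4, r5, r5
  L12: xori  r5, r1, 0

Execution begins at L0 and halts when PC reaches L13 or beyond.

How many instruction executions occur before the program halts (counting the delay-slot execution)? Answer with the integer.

11

PC=0  xori  r0, r6, 9        | r0=0 r1=6 r2=6 r3=6 r4=8 r5=4 r6=8 r7=8
PC=1  xori  r4, r5, 2        | r0=0 r1=6 r2=6 r3=6 r4=6 r5=4 r6=8 r7=8
PC=2  xori  r6, r6, 1        | r0=0 r1=6 r2=6 r3=6 r4=6 r5=4 r6=9 r7=8
PC=3  bne  r2, r7, L7        | r0=0 r1=6 r2=6 r3=6 r4=6 r5=4 r6=9 r7=8  [TAKEN]
PC=4  nor  r6, r0, r4        | r0=0 r1=6 r2=6 r3=6 r4=6 r5=4 r6=65529 r7=8
PC=7  bne  r3, r1, L10       | r0=0 r1=6 r2=6 r3=6 r4=6 r5=4 r6=65529 r7=8  [not taken]
PC=8  andi  r3, r5, 1        | r0=0 r1=6 r2=6 r3=0 r4=6 r5=4 r6=65529 r7=8
PC=9  and  r6, r3, r2        | r0=0 r1=6 r2=6 r3=0 r4=6 r5=4 r6=0 r7=8
PC=10 sub  r1, r0, r1        | r0=0 r1=65530 r2=6 r3=0 r4=6 r5=4 r6=0 r7=8
PC=11 add  r4, r5, r5        | r0=0 r1=65530 r2=6 r3=0 r4=8 r5=4 r6=0 r7=8
PC=12 xori  r5, r1, 0        | r0=0 r1=65530 r2=6 r3=0 r4=8 r5=65530 r6=0 r7=8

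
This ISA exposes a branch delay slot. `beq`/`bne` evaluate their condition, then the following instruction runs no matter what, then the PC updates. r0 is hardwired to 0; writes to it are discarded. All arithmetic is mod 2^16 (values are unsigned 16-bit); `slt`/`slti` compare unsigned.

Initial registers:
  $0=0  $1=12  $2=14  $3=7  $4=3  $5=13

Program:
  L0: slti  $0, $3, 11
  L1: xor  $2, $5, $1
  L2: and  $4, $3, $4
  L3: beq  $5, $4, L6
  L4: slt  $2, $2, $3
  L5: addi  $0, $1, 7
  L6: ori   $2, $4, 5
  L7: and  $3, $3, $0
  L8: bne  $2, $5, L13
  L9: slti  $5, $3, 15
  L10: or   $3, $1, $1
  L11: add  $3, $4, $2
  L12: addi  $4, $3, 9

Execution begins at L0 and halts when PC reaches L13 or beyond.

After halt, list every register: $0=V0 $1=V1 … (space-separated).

PC=0  slti  $0, $3, 11       | $0=0 $1=12 $2=14 $3=7 $4=3 $5=13
PC=1  xor  $2, $5, $1        | $0=0 $1=12 $2=1 $3=7 $4=3 $5=13
PC=2  and  $4, $3, $4        | $0=0 $1=12 $2=1 $3=7 $4=3 $5=13
PC=3  beq  $5, $4, L6        | $0=0 $1=12 $2=1 $3=7 $4=3 $5=13  [not taken]
PC=4  slt  $2, $2, $3        | $0=0 $1=12 $2=1 $3=7 $4=3 $5=13
PC=5  addi  $0, $1, 7        | $0=0 $1=12 $2=1 $3=7 $4=3 $5=13
PC=6  ori   $2, $4, 5        | $0=0 $1=12 $2=7 $3=7 $4=3 $5=13
PC=7  and  $3, $3, $0        | $0=0 $1=12 $2=7 $3=0 $4=3 $5=13
PC=8  bne  $2, $5, L13       | $0=0 $1=12 $2=7 $3=0 $4=3 $5=13  [TAKEN]
PC=9  slti  $5, $3, 15       | $0=0 $1=12 $2=7 $3=0 $4=3 $5=1

$0=0 $1=12 $2=7 $3=0 $4=3 $5=1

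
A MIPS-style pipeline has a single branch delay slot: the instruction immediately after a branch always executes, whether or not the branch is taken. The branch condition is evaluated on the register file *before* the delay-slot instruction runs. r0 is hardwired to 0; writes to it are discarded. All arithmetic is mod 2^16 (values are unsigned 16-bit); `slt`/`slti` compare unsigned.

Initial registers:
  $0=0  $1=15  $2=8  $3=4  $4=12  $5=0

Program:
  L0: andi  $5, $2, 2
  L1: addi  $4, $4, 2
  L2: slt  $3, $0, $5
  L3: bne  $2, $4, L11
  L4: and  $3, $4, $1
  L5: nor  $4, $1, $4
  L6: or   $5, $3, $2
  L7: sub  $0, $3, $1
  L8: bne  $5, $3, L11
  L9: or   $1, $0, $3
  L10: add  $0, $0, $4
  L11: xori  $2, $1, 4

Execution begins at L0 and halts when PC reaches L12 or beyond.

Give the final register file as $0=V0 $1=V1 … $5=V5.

PC=0  andi  $5, $2, 2        | $0=0 $1=15 $2=8 $3=4 $4=12 $5=0
PC=1  addi  $4, $4, 2        | $0=0 $1=15 $2=8 $3=4 $4=14 $5=0
PC=2  slt  $3, $0, $5        | $0=0 $1=15 $2=8 $3=0 $4=14 $5=0
PC=3  bne  $2, $4, L11       | $0=0 $1=15 $2=8 $3=0 $4=14 $5=0  [TAKEN]
PC=4  and  $3, $4, $1        | $0=0 $1=15 $2=8 $3=14 $4=14 $5=0
PC=11 xori  $2, $1, 4        | $0=0 $1=15 $2=11 $3=14 $4=14 $5=0

$0=0 $1=15 $2=11 $3=14 $4=14 $5=0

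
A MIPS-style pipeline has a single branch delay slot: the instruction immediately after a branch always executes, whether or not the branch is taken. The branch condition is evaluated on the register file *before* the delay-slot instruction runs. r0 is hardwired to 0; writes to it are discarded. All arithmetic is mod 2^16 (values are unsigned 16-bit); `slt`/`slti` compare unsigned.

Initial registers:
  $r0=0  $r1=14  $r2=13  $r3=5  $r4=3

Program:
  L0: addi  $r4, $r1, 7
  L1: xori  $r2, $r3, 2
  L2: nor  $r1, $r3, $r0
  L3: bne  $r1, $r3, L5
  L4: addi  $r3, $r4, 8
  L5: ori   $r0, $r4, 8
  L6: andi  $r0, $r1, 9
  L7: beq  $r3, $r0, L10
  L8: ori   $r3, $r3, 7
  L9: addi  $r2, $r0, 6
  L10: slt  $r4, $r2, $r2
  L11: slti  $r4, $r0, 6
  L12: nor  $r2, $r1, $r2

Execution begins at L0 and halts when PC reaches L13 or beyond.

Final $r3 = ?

  step pc=0: addi  $r4, $r1, 7  regs=(0,14,13,5,21)
  step pc=1: xori  $r2, $r3, 2  regs=(0,14,7,5,21)
  step pc=2: nor  $r1, $r3, $r0  regs=(0,65530,7,5,21)
  step pc=3: bne  $r1, $r3, L5  cond=T  regs=(0,65530,7,5,21)
  step pc=4: addi  $r3, $r4, 8  regs=(0,65530,7,29,21)
  step pc=5: ori   $r0, $r4, 8  regs=(0,65530,7,29,21)
  step pc=6: andi  $r0, $r1, 9  regs=(0,65530,7,29,21)
  step pc=7: beq  $r3, $r0, L10  cond=F  regs=(0,65530,7,29,21)
  step pc=8: ori   $r3, $r3, 7  regs=(0,65530,7,31,21)
  step pc=9: addi  $r2, $r0, 6  regs=(0,65530,6,31,21)
  step pc=10: slt  $r4, $r2, $r2  regs=(0,65530,6,31,0)
  step pc=11: slti  $r4, $r0, 6  regs=(0,65530,6,31,1)
  step pc=12: nor  $r2, $r1, $r2  regs=(0,65530,1,31,1)

31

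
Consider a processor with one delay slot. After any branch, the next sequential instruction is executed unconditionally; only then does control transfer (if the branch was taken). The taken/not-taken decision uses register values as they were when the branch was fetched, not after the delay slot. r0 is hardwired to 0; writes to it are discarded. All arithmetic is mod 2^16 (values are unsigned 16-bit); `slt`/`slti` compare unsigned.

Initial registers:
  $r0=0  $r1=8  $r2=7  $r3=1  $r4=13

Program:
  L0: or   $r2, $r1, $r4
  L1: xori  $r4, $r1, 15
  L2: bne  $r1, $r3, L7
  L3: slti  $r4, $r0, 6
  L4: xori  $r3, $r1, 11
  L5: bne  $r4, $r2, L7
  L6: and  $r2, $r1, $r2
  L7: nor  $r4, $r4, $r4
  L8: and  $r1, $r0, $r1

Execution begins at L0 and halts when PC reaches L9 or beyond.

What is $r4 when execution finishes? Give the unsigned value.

65534

PC=0  or   $r2, $r1, $r4     | $r0=0 $r1=8 $r2=13 $r3=1 $r4=13
PC=1  xori  $r4, $r1, 15     | $r0=0 $r1=8 $r2=13 $r3=1 $r4=7
PC=2  bne  $r1, $r3, L7      | $r0=0 $r1=8 $r2=13 $r3=1 $r4=7  [TAKEN]
PC=3  slti  $r4, $r0, 6      | $r0=0 $r1=8 $r2=13 $r3=1 $r4=1
PC=7  nor  $r4, $r4, $r4     | $r0=0 $r1=8 $r2=13 $r3=1 $r4=65534
PC=8  and  $r1, $r0, $r1     | $r0=0 $r1=0 $r2=13 $r3=1 $r4=65534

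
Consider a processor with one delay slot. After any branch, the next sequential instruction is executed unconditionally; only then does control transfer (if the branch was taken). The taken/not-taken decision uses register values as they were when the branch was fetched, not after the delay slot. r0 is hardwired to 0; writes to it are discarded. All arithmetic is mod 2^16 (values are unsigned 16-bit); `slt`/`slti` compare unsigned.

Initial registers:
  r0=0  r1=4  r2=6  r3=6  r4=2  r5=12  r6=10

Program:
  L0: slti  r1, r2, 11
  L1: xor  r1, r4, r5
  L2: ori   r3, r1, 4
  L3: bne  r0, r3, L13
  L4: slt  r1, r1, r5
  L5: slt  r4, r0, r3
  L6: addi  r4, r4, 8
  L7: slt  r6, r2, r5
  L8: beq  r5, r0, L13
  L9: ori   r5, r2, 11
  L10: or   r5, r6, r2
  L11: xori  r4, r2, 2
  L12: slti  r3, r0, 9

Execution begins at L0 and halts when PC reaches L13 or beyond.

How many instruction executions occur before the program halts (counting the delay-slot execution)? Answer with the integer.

  step pc=0: slti  r1, r2, 11  regs=(0,1,6,6,2,12,10)
  step pc=1: xor  r1, r4, r5  regs=(0,14,6,6,2,12,10)
  step pc=2: ori   r3, r1, 4  regs=(0,14,6,14,2,12,10)
  step pc=3: bne  r0, r3, L13  cond=T  regs=(0,14,6,14,2,12,10)
  step pc=4: slt  r1, r1, r5  regs=(0,0,6,14,2,12,10)

5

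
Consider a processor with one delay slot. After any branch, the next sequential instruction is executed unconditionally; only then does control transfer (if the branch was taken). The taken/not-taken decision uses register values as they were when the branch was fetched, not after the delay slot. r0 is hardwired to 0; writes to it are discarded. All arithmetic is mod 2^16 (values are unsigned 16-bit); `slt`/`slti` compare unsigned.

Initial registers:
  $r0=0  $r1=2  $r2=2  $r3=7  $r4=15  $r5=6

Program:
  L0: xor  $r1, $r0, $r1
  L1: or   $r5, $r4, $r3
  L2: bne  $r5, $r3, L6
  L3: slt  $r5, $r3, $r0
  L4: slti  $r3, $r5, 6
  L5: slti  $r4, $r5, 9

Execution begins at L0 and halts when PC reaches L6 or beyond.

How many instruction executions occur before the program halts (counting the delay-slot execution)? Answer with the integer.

[0] xor  $r1, $r0, $r1  →  {$r0:0, $r1:2, $r2:2, $r3:7, $r4:15, $r5:6}
[1] or   $r5, $r4, $r3  →  {$r0:0, $r1:2, $r2:2, $r3:7, $r4:15, $r5:15}
[2] bne  $r5, $r3, L6  →  {$r0:0, $r1:2, $r2:2, $r3:7, $r4:15, $r5:15}  ⟨branch taken⟩
[3] slt  $r5, $r3, $r0  →  {$r0:0, $r1:2, $r2:2, $r3:7, $r4:15, $r5:0}

4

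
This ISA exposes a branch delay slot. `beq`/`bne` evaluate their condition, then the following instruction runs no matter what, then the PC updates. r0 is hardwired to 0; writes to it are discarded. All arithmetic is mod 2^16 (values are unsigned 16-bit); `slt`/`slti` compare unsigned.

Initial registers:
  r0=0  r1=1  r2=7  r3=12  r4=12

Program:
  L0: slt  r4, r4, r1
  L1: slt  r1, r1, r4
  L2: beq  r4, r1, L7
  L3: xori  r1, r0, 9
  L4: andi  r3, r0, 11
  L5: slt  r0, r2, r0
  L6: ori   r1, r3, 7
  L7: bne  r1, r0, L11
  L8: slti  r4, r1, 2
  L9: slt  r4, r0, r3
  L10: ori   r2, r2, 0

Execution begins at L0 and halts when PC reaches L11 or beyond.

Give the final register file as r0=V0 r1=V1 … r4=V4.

r0=0 r1=9 r2=7 r3=12 r4=0

#0 slt  r4, r4, r1 ; 0/1/7/12/0
#1 slt  r1, r1, r4 ; 0/0/7/12/0
#2 beq  r4, r1, L7 ; 0/0/7/12/0 ; →target
#3 xori  r1, r0, 9 ; 0/9/7/12/0
#7 bne  r1, r0, L11 ; 0/9/7/12/0 ; →target
#8 slti  r4, r1, 2 ; 0/9/7/12/0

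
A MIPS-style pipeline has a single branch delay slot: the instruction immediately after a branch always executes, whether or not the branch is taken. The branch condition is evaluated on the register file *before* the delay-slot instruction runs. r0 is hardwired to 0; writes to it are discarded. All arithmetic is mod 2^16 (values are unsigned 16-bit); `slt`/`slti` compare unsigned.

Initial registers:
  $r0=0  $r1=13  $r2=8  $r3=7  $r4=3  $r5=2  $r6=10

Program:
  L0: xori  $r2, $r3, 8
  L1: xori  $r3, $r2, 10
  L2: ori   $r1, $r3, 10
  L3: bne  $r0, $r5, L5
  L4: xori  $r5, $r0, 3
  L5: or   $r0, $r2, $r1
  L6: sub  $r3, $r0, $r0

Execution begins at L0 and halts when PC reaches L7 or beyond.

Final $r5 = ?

  step pc=0: xori  $r2, $r3, 8  regs=(0,13,15,7,3,2,10)
  step pc=1: xori  $r3, $r2, 10  regs=(0,13,15,5,3,2,10)
  step pc=2: ori   $r1, $r3, 10  regs=(0,15,15,5,3,2,10)
  step pc=3: bne  $r0, $r5, L5  cond=T  regs=(0,15,15,5,3,2,10)
  step pc=4: xori  $r5, $r0, 3  regs=(0,15,15,5,3,3,10)
  step pc=5: or   $r0, $r2, $r1  regs=(0,15,15,5,3,3,10)
  step pc=6: sub  $r3, $r0, $r0  regs=(0,15,15,0,3,3,10)

3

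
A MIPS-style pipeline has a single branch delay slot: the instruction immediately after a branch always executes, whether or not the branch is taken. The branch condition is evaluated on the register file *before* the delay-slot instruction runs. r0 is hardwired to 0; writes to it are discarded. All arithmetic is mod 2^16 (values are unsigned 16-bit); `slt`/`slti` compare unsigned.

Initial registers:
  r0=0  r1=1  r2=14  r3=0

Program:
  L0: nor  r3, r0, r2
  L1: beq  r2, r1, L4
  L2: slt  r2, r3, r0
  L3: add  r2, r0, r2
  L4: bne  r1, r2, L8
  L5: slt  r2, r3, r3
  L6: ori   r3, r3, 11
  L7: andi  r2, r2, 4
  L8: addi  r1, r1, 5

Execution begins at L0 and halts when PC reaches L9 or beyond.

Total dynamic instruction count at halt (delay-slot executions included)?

7

  step pc=0: nor  r3, r0, r2  regs=(0,1,14,65521)
  step pc=1: beq  r2, r1, L4  cond=F  regs=(0,1,14,65521)
  step pc=2: slt  r2, r3, r0  regs=(0,1,0,65521)
  step pc=3: add  r2, r0, r2  regs=(0,1,0,65521)
  step pc=4: bne  r1, r2, L8  cond=T  regs=(0,1,0,65521)
  step pc=5: slt  r2, r3, r3  regs=(0,1,0,65521)
  step pc=8: addi  r1, r1, 5  regs=(0,6,0,65521)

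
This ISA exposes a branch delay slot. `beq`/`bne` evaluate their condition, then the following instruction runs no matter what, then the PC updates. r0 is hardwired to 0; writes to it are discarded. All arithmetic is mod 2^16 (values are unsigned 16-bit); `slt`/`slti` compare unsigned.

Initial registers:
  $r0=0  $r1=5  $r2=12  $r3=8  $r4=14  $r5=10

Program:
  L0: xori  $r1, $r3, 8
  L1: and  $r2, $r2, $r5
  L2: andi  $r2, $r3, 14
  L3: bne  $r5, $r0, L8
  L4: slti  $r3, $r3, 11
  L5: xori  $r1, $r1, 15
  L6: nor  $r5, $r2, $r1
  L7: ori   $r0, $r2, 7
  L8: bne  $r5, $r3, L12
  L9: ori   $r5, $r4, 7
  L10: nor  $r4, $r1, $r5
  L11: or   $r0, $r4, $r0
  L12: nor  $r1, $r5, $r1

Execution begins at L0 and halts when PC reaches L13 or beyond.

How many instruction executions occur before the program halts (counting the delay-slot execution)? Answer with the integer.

8

#0 xori  $r1, $r3, 8 ; 0/0/12/8/14/10
#1 and  $r2, $r2, $r5 ; 0/0/8/8/14/10
#2 andi  $r2, $r3, 14 ; 0/0/8/8/14/10
#3 bne  $r5, $r0, L8 ; 0/0/8/8/14/10 ; →target
#4 slti  $r3, $r3, 11 ; 0/0/8/1/14/10
#8 bne  $r5, $r3, L12 ; 0/0/8/1/14/10 ; →target
#9 ori   $r5, $r4, 7 ; 0/0/8/1/14/15
#12 nor  $r1, $r5, $r1 ; 0/65520/8/1/14/15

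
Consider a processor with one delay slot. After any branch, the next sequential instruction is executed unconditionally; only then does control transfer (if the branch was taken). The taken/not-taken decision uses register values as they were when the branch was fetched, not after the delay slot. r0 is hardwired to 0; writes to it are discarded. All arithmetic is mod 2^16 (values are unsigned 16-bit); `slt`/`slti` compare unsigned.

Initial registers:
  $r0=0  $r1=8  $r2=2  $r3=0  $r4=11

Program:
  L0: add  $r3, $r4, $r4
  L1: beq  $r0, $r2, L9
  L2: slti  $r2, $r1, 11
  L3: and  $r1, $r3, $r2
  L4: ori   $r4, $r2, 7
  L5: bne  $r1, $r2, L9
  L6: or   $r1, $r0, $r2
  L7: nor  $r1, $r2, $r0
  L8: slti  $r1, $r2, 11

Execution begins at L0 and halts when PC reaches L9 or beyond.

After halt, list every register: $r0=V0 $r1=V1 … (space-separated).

$r0=0 $r1=1 $r2=1 $r3=22 $r4=7

  step pc=0: add  $r3, $r4, $r4  regs=(0,8,2,22,11)
  step pc=1: beq  $r0, $r2, L9  cond=F  regs=(0,8,2,22,11)
  step pc=2: slti  $r2, $r1, 11  regs=(0,8,1,22,11)
  step pc=3: and  $r1, $r3, $r2  regs=(0,0,1,22,11)
  step pc=4: ori   $r4, $r2, 7  regs=(0,0,1,22,7)
  step pc=5: bne  $r1, $r2, L9  cond=T  regs=(0,0,1,22,7)
  step pc=6: or   $r1, $r0, $r2  regs=(0,1,1,22,7)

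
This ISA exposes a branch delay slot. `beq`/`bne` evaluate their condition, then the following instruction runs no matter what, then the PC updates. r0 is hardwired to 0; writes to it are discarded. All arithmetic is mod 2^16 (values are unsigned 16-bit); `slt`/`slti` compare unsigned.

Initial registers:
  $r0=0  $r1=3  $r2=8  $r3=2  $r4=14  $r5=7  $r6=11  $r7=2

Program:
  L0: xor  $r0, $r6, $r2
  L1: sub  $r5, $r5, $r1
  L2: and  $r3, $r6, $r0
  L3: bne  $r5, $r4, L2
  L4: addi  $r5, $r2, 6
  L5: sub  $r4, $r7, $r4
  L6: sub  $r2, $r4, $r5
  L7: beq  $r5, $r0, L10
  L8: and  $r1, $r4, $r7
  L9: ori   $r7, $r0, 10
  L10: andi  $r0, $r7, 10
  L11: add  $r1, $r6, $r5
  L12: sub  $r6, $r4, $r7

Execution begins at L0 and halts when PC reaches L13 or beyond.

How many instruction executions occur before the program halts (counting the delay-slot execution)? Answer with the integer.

  step pc=0: xor  $r0, $r6, $r2  regs=(0,3,8,2,14,7,11,2)
  step pc=1: sub  $r5, $r5, $r1  regs=(0,3,8,2,14,4,11,2)
  step pc=2: and  $r3, $r6, $r0  regs=(0,3,8,0,14,4,11,2)
  step pc=3: bne  $r5, $r4, L2  cond=T  regs=(0,3,8,0,14,4,11,2)
  step pc=4: addi  $r5, $r2, 6  regs=(0,3,8,0,14,14,11,2)
  step pc=2: and  $r3, $r6, $r0  regs=(0,3,8,0,14,14,11,2)
  step pc=3: bne  $r5, $r4, L2  cond=F  regs=(0,3,8,0,14,14,11,2)
  step pc=4: addi  $r5, $r2, 6  regs=(0,3,8,0,14,14,11,2)
  step pc=5: sub  $r4, $r7, $r4  regs=(0,3,8,0,65524,14,11,2)
  step pc=6: sub  $r2, $r4, $r5  regs=(0,3,65510,0,65524,14,11,2)
  step pc=7: beq  $r5, $r0, L10  cond=F  regs=(0,3,65510,0,65524,14,11,2)
  step pc=8: and  $r1, $r4, $r7  regs=(0,0,65510,0,65524,14,11,2)
  step pc=9: ori   $r7, $r0, 10  regs=(0,0,65510,0,65524,14,11,10)
  step pc=10: andi  $r0, $r7, 10  regs=(0,0,65510,0,65524,14,11,10)
  step pc=11: add  $r1, $r6, $r5  regs=(0,25,65510,0,65524,14,11,10)
  step pc=12: sub  $r6, $r4, $r7  regs=(0,25,65510,0,65524,14,65514,10)

16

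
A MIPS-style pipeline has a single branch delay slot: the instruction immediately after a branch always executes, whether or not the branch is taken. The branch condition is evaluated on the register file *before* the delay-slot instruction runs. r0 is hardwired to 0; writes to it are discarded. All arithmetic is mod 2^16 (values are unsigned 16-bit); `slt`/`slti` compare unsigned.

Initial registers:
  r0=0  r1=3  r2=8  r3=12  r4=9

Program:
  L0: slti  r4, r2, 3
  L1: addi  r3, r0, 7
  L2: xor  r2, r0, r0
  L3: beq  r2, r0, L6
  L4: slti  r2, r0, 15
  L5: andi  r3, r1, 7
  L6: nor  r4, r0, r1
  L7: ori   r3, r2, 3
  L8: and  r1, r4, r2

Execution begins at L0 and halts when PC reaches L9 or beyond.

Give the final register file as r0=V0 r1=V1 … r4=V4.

r0=0 r1=0 r2=1 r3=3 r4=65532

PC=0  slti  r4, r2, 3        | r0=0 r1=3 r2=8 r3=12 r4=0
PC=1  addi  r3, r0, 7        | r0=0 r1=3 r2=8 r3=7 r4=0
PC=2  xor  r2, r0, r0        | r0=0 r1=3 r2=0 r3=7 r4=0
PC=3  beq  r2, r0, L6        | r0=0 r1=3 r2=0 r3=7 r4=0  [TAKEN]
PC=4  slti  r2, r0, 15       | r0=0 r1=3 r2=1 r3=7 r4=0
PC=6  nor  r4, r0, r1        | r0=0 r1=3 r2=1 r3=7 r4=65532
PC=7  ori   r3, r2, 3        | r0=0 r1=3 r2=1 r3=3 r4=65532
PC=8  and  r1, r4, r2        | r0=0 r1=0 r2=1 r3=3 r4=65532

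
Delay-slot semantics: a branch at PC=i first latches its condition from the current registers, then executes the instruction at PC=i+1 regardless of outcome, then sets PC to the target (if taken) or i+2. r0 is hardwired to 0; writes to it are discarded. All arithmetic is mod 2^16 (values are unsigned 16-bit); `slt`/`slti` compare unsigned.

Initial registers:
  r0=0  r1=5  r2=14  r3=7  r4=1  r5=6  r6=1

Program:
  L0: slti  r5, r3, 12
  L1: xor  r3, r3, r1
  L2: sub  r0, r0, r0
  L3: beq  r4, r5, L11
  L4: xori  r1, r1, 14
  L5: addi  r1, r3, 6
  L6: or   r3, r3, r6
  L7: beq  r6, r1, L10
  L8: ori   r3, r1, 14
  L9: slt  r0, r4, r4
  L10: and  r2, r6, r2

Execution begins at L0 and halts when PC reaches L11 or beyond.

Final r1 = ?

11

[0] slti  r5, r3, 12  →  {r0:0, r1:5, r2:14, r3:7, r4:1, r5:1, r6:1}
[1] xor  r3, r3, r1  →  {r0:0, r1:5, r2:14, r3:2, r4:1, r5:1, r6:1}
[2] sub  r0, r0, r0  →  {r0:0, r1:5, r2:14, r3:2, r4:1, r5:1, r6:1}
[3] beq  r4, r5, L11  →  {r0:0, r1:5, r2:14, r3:2, r4:1, r5:1, r6:1}  ⟨branch taken⟩
[4] xori  r1, r1, 14  →  {r0:0, r1:11, r2:14, r3:2, r4:1, r5:1, r6:1}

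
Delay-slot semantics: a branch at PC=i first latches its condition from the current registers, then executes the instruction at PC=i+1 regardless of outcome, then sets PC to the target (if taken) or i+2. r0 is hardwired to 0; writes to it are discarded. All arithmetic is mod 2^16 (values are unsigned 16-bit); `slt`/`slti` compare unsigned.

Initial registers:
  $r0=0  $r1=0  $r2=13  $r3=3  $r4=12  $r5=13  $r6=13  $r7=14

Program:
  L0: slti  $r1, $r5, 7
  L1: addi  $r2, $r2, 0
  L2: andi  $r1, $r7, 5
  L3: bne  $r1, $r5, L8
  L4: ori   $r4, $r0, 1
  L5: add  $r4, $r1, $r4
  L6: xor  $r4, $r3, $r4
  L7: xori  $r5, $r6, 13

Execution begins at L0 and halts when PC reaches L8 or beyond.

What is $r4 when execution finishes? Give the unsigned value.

1

PC=0  slti  $r1, $r5, 7      | $r0=0 $r1=0 $r2=13 $r3=3 $r4=12 $r5=13 $r6=13 $r7=14
PC=1  addi  $r2, $r2, 0      | $r0=0 $r1=0 $r2=13 $r3=3 $r4=12 $r5=13 $r6=13 $r7=14
PC=2  andi  $r1, $r7, 5      | $r0=0 $r1=4 $r2=13 $r3=3 $r4=12 $r5=13 $r6=13 $r7=14
PC=3  bne  $r1, $r5, L8      | $r0=0 $r1=4 $r2=13 $r3=3 $r4=12 $r5=13 $r6=13 $r7=14  [TAKEN]
PC=4  ori   $r4, $r0, 1      | $r0=0 $r1=4 $r2=13 $r3=3 $r4=1 $r5=13 $r6=13 $r7=14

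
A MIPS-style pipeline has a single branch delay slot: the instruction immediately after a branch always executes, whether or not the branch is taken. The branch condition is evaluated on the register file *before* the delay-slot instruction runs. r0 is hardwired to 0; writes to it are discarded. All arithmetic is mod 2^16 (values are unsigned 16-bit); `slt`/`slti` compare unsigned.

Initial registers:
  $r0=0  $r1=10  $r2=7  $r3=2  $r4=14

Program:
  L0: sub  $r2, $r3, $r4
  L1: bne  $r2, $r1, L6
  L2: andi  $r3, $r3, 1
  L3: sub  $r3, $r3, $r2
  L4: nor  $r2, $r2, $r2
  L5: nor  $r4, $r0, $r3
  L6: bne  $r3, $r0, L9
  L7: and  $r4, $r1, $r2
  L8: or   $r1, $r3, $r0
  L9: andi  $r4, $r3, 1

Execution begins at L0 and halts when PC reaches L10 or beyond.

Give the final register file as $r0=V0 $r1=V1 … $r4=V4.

  step pc=0: sub  $r2, $r3, $r4  regs=(0,10,65524,2,14)
  step pc=1: bne  $r2, $r1, L6  cond=T  regs=(0,10,65524,2,14)
  step pc=2: andi  $r3, $r3, 1  regs=(0,10,65524,0,14)
  step pc=6: bne  $r3, $r0, L9  cond=F  regs=(0,10,65524,0,14)
  step pc=7: and  $r4, $r1, $r2  regs=(0,10,65524,0,0)
  step pc=8: or   $r1, $r3, $r0  regs=(0,0,65524,0,0)
  step pc=9: andi  $r4, $r3, 1  regs=(0,0,65524,0,0)

$r0=0 $r1=0 $r2=65524 $r3=0 $r4=0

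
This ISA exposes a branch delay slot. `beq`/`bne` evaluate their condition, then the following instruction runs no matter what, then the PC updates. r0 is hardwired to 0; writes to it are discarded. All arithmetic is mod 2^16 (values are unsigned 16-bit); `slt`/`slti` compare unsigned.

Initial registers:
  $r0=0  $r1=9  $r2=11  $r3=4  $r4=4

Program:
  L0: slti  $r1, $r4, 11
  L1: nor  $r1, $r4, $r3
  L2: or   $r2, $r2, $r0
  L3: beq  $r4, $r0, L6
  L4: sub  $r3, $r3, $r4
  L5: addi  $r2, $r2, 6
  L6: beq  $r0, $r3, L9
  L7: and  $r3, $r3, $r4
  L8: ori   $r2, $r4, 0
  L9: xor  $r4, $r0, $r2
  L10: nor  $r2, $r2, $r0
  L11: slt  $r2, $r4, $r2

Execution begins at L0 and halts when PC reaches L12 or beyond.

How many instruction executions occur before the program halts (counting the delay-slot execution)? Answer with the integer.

#0 slti  $r1, $r4, 11 ; 0/1/11/4/4
#1 nor  $r1, $r4, $r3 ; 0/65531/11/4/4
#2 or   $r2, $r2, $r0 ; 0/65531/11/4/4
#3 beq  $r4, $r0, L6 ; 0/65531/11/4/4 ; →fallthru
#4 sub  $r3, $r3, $r4 ; 0/65531/11/0/4
#5 addi  $r2, $r2, 6 ; 0/65531/17/0/4
#6 beq  $r0, $r3, L9 ; 0/65531/17/0/4 ; →target
#7 and  $r3, $r3, $r4 ; 0/65531/17/0/4
#9 xor  $r4, $r0, $r2 ; 0/65531/17/0/17
#10 nor  $r2, $r2, $r0 ; 0/65531/65518/0/17
#11 slt  $r2, $r4, $r2 ; 0/65531/1/0/17

11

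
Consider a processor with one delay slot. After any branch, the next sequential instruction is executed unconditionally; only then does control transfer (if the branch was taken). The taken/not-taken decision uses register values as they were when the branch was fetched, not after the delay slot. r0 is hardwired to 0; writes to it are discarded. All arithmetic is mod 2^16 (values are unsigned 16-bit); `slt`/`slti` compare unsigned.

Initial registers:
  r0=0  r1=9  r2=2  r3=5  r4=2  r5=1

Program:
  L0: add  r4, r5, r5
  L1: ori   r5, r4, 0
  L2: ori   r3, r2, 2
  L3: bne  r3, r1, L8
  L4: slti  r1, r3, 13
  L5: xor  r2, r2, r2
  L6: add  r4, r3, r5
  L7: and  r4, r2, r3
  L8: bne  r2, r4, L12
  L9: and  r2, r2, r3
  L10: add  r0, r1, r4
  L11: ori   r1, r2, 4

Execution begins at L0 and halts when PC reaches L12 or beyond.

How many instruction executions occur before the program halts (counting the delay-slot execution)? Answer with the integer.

9

[0] add  r4, r5, r5  →  {r0:0, r1:9, r2:2, r3:5, r4:2, r5:1}
[1] ori   r5, r4, 0  →  {r0:0, r1:9, r2:2, r3:5, r4:2, r5:2}
[2] ori   r3, r2, 2  →  {r0:0, r1:9, r2:2, r3:2, r4:2, r5:2}
[3] bne  r3, r1, L8  →  {r0:0, r1:9, r2:2, r3:2, r4:2, r5:2}  ⟨branch taken⟩
[4] slti  r1, r3, 13  →  {r0:0, r1:1, r2:2, r3:2, r4:2, r5:2}
[8] bne  r2, r4, L12  →  {r0:0, r1:1, r2:2, r3:2, r4:2, r5:2}  ⟨branch fallthrough⟩
[9] and  r2, r2, r3  →  {r0:0, r1:1, r2:2, r3:2, r4:2, r5:2}
[10] add  r0, r1, r4  →  {r0:0, r1:1, r2:2, r3:2, r4:2, r5:2}
[11] ori   r1, r2, 4  →  {r0:0, r1:6, r2:2, r3:2, r4:2, r5:2}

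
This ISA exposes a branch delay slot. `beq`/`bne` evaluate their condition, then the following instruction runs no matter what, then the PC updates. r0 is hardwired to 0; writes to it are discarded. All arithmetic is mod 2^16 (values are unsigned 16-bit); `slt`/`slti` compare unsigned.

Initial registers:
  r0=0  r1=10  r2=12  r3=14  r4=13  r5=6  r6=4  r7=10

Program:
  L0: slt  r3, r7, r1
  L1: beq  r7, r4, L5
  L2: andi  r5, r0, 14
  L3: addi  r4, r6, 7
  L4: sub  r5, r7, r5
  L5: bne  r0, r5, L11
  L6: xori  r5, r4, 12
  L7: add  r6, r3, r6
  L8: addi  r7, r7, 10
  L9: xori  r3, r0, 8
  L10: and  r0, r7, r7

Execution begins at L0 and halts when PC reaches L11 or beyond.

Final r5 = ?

7

#0 slt  r3, r7, r1 ; 0/10/12/0/13/6/4/10
#1 beq  r7, r4, L5 ; 0/10/12/0/13/6/4/10 ; →fallthru
#2 andi  r5, r0, 14 ; 0/10/12/0/13/0/4/10
#3 addi  r4, r6, 7 ; 0/10/12/0/11/0/4/10
#4 sub  r5, r7, r5 ; 0/10/12/0/11/10/4/10
#5 bne  r0, r5, L11 ; 0/10/12/0/11/10/4/10 ; →target
#6 xori  r5, r4, 12 ; 0/10/12/0/11/7/4/10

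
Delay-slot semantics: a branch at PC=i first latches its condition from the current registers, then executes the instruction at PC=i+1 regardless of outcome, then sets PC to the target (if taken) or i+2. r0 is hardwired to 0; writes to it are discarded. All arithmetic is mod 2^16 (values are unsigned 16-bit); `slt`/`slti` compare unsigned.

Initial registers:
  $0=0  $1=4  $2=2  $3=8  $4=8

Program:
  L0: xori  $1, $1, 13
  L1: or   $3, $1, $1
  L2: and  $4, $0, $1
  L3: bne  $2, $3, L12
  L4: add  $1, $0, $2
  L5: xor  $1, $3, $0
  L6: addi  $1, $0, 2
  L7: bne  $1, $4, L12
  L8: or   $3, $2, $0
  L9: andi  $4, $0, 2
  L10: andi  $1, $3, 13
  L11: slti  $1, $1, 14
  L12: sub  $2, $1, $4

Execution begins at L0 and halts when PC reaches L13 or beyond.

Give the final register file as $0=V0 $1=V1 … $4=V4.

#0 xori  $1, $1, 13 ; 0/9/2/8/8
#1 or   $3, $1, $1 ; 0/9/2/9/8
#2 and  $4, $0, $1 ; 0/9/2/9/0
#3 bne  $2, $3, L12 ; 0/9/2/9/0 ; →target
#4 add  $1, $0, $2 ; 0/2/2/9/0
#12 sub  $2, $1, $4 ; 0/2/2/9/0

$0=0 $1=2 $2=2 $3=9 $4=0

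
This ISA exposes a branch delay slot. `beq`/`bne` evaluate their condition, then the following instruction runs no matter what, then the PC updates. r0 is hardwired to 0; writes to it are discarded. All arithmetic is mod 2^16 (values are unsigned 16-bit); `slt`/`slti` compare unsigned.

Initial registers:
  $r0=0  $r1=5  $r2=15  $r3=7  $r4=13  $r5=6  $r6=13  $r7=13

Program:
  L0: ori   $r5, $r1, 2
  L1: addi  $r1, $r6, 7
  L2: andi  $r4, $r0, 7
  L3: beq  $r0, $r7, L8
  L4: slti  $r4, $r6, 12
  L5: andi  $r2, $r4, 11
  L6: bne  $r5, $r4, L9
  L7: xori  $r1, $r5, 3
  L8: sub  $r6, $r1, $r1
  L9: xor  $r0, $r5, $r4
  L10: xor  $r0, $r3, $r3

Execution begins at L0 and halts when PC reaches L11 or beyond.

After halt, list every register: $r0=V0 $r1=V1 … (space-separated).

PC=0  ori   $r5, $r1, 2      | $r0=0 $r1=5 $r2=15 $r3=7 $r4=13 $r5=7 $r6=13 $r7=13
PC=1  addi  $r1, $r6, 7      | $r0=0 $r1=20 $r2=15 $r3=7 $r4=13 $r5=7 $r6=13 $r7=13
PC=2  andi  $r4, $r0, 7      | $r0=0 $r1=20 $r2=15 $r3=7 $r4=0 $r5=7 $r6=13 $r7=13
PC=3  beq  $r0, $r7, L8      | $r0=0 $r1=20 $r2=15 $r3=7 $r4=0 $r5=7 $r6=13 $r7=13  [not taken]
PC=4  slti  $r4, $r6, 12     | $r0=0 $r1=20 $r2=15 $r3=7 $r4=0 $r5=7 $r6=13 $r7=13
PC=5  andi  $r2, $r4, 11     | $r0=0 $r1=20 $r2=0 $r3=7 $r4=0 $r5=7 $r6=13 $r7=13
PC=6  bne  $r5, $r4, L9      | $r0=0 $r1=20 $r2=0 $r3=7 $r4=0 $r5=7 $r6=13 $r7=13  [TAKEN]
PC=7  xori  $r1, $r5, 3      | $r0=0 $r1=4 $r2=0 $r3=7 $r4=0 $r5=7 $r6=13 $r7=13
PC=9  xor  $r0, $r5, $r4     | $r0=0 $r1=4 $r2=0 $r3=7 $r4=0 $r5=7 $r6=13 $r7=13
PC=10 xor  $r0, $r3, $r3     | $r0=0 $r1=4 $r2=0 $r3=7 $r4=0 $r5=7 $r6=13 $r7=13

$r0=0 $r1=4 $r2=0 $r3=7 $r4=0 $r5=7 $r6=13 $r7=13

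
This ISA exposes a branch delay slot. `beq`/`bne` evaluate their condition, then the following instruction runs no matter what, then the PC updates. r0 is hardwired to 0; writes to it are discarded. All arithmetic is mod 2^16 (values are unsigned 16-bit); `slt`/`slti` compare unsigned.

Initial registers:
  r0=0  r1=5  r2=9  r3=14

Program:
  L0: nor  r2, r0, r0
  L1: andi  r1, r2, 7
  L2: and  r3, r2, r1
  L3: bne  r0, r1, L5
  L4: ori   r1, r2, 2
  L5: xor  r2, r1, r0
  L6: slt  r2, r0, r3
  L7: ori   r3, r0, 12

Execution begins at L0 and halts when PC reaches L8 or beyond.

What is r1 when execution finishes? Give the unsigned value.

65535

PC=0  nor  r2, r0, r0        | r0=0 r1=5 r2=65535 r3=14
PC=1  andi  r1, r2, 7        | r0=0 r1=7 r2=65535 r3=14
PC=2  and  r3, r2, r1        | r0=0 r1=7 r2=65535 r3=7
PC=3  bne  r0, r1, L5        | r0=0 r1=7 r2=65535 r3=7  [TAKEN]
PC=4  ori   r1, r2, 2        | r0=0 r1=65535 r2=65535 r3=7
PC=5  xor  r2, r1, r0        | r0=0 r1=65535 r2=65535 r3=7
PC=6  slt  r2, r0, r3        | r0=0 r1=65535 r2=1 r3=7
PC=7  ori   r3, r0, 12       | r0=0 r1=65535 r2=1 r3=12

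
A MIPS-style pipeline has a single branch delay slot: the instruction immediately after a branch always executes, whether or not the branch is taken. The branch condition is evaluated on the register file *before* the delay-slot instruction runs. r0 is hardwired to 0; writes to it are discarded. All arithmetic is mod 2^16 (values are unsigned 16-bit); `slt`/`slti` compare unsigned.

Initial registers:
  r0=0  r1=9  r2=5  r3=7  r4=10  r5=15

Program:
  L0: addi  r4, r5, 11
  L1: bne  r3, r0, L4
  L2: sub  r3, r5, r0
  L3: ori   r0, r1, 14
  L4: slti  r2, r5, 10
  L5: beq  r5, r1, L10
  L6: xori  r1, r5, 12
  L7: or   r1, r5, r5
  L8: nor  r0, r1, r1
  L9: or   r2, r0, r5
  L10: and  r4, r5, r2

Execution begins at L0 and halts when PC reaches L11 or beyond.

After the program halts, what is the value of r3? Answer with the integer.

#0 addi  r4, r5, 11 ; 0/9/5/7/26/15
#1 bne  r3, r0, L4 ; 0/9/5/7/26/15 ; →target
#2 sub  r3, r5, r0 ; 0/9/5/15/26/15
#4 slti  r2, r5, 10 ; 0/9/0/15/26/15
#5 beq  r5, r1, L10 ; 0/9/0/15/26/15 ; →fallthru
#6 xori  r1, r5, 12 ; 0/3/0/15/26/15
#7 or   r1, r5, r5 ; 0/15/0/15/26/15
#8 nor  r0, r1, r1 ; 0/15/0/15/26/15
#9 or   r2, r0, r5 ; 0/15/15/15/26/15
#10 and  r4, r5, r2 ; 0/15/15/15/15/15

15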